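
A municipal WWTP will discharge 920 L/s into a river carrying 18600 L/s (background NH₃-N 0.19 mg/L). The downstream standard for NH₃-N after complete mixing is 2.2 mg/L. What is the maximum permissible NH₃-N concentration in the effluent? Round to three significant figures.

At the limit, (Qr·Cr + Qe·Cₑ)/(Qr + Qe) = 2.2:
Cₑ = (19520·2.2 − 18600·0.1900) / 920.0 = 42.84 mg/L.

42.8 mg/L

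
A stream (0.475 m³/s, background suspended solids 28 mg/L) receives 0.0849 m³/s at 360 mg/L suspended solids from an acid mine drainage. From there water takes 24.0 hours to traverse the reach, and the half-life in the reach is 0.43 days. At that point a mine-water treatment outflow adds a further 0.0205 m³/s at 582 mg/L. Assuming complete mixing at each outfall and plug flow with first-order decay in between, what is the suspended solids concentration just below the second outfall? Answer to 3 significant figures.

Conservation of mass: C = (0.4750·28.00 + 0.08490·360.0) / 0.5599 = 43.86/0.5599 = 78.34 mg/L; combined flow 0.5599 m³/s.
Half-life 0.43 d → k = ln 2 / 0.43 = 1.612 d⁻¹.
First-order decay: C = 78.34·exp(−k·t) = 78.34·0.1995 = 15.63 mg/L.
At the second outfall, C = (0.5599·15.63 + 0.02050·582.0) / (0.5599 + 0.02050) = 35.63 mg/L.

35.6 mg/L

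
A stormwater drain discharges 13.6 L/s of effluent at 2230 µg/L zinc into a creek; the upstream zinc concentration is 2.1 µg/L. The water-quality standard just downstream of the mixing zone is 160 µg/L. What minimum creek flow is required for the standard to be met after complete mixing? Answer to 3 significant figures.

178 L/s

Set C_mix = 160: (Q·2.100 + 13.60·2230) / (Q + 13.60) = 160
→ Q = 13.60·(2230 − 160)/(160 − 2.100) = 178.3 L/s.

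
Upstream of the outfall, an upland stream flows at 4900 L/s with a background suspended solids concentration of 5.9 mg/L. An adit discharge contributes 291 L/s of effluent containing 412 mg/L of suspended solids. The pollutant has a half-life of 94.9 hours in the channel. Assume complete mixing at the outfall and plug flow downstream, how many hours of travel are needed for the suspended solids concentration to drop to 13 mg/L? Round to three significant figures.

108 h

Mass balance: C = (4900·5.900 + 291.0·412.0) / 5191 = 148800/5191 = 28.67 mg/L.
Half-life 94.9 h → k = ln 2 / 94.9 = 0.007304 h⁻¹ = 0.1753 d⁻¹.
28.67·exp(−k·t) = 13 → t = ln(28.67/13)/k = 389700 s = 108.3 h.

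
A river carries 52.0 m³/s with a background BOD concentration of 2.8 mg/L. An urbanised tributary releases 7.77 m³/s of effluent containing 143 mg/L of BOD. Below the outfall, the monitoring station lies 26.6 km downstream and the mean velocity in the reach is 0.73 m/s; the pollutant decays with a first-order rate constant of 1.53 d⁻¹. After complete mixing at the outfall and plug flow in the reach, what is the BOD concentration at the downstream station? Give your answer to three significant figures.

11.0 mg/L

Flow-weighted average: C = (52.00·2.800 + 7.770·143.0) / 59.77 = 1257/59.77 = 21.03 mg/L.
Travel time t = 26.6·1000 / 0.73 = 36440 s = 10.12 h.
Applying C = C₀e^(−kt): 21.03 × 0.5245 = 11.03 mg/L.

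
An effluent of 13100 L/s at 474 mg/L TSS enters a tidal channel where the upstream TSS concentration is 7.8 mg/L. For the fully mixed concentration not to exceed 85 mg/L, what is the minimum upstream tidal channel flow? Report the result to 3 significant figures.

66000 L/s

Set C_mix = 85: (Q·7.800 + 13100·474.0) / (Q + 13100) = 85
→ Q = 13100·(474.0 − 85)/(85 − 7.800) = 66010 L/s.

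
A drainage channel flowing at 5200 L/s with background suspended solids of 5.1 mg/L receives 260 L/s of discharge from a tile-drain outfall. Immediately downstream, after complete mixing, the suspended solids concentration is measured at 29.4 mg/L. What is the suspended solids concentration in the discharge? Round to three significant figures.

515 mg/L

Mass balance: 5200·5.100 + 260.0·Cₑ = 5460·29.40
→ Cₑ = (5460·29.40 − 5200·5.100) / 260.0 = 515.4 mg/L.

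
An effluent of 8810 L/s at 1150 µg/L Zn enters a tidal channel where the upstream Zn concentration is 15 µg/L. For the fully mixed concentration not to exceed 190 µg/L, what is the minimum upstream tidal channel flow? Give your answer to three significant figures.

48300 L/s

Set C_mix = 190: (Q·15.00 + 8810·1150) / (Q + 8810) = 190
→ Q = 8810·(1150 − 190)/(190 − 15.00) = 48330 L/s.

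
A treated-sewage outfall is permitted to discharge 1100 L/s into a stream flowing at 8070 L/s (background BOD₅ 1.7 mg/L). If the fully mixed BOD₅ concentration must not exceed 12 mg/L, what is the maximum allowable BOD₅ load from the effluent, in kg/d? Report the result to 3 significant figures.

8320 kg/d

Mass balance at the limit: 8070·1.700 + 1100·Cₑ = 9170·12 → Cₑ = 87.56 mg/L.
1100 L/s = 1.100 m³/s. Load = 1.100 m³/s × 87.56 g/m³ × 86 400 s/d = 8322 kg/d.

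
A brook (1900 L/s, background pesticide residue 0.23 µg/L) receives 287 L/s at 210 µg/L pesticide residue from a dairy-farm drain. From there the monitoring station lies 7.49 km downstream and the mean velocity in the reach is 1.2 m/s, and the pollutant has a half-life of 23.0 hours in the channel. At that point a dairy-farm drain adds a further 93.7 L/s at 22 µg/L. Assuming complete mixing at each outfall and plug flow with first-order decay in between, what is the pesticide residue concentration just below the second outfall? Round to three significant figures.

26.2 µg/L

Conservation of mass: C = (1900·0.2300 + 287.0·210.0) / 2187 = 60710/2187 = 27.76 µg/L; combined flow 2187 L/s.
Travel time t = 7.49·1000 / 1.2 = 6242 s = 1.734 h.
Half-life 23.0 h → k = ln 2 / 23.0 = 0.03014 h⁻¹ = 0.7233 d⁻¹.
Applying C = C₀e^(−kt): 27.76 × 0.9491 = 26.34 µg/L.
At the second outfall, C = (2187·26.34 + 93.70·22.00) / (2187 + 93.70) = 26.17 µg/L.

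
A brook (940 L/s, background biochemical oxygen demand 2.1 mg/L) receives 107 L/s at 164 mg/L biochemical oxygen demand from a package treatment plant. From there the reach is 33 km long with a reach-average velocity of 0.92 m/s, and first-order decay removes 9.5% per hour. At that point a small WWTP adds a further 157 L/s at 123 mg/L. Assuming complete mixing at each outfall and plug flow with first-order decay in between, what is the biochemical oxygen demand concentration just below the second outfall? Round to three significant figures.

22.0 mg/L

Mass balance: C = (940.0·2.100 + 107.0·164.0) / 1047 = 19520/1047 = 18.65 mg/L; combined flow 1047 L/s.
Travel time t = 33·1000 / 0.92 = 35870 s = 9.964 h.
9.5%/h lost → k = −ln(1 − 0.095) = 0.09982 h⁻¹.
Applying C = C₀e^(−kt): 18.65 × 0.3699 = 6.897 mg/L.
Second outfall: C = (1047·6.897 + 157.0·123.0)/1204 = 22.04 mg/L.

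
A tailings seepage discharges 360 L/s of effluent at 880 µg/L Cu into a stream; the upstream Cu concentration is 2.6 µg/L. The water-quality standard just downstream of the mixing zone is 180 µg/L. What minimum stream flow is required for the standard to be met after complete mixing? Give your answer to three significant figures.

1420 L/s

Set C_mix = 180: (Q·2.600 + 360.0·880.0) / (Q + 360.0) = 180
→ Q = 360.0·(880.0 − 180)/(180 − 2.600) = 1421 L/s.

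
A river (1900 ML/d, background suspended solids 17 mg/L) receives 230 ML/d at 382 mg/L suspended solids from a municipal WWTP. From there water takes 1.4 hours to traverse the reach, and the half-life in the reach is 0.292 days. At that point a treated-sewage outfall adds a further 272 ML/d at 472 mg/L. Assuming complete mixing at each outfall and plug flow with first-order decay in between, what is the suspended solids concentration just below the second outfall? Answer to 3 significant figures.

97.0 mg/L

After mixing, C = (1900·17.00 + 230.0·382.0) / 2130 = 120200/2130 = 56.41 mg/L; combined flow 2130 ML/d.
Half-life 0.292 d → k = ln 2 / 0.292 = 2.374 d⁻¹.
First-order decay: C = 56.41·exp(−k·t) = 56.41·0.8707 = 49.12 mg/L.
At the second outfall, C = (2130·49.12 + 272.0·472.0) / (2130 + 272.0) = 97.00 mg/L.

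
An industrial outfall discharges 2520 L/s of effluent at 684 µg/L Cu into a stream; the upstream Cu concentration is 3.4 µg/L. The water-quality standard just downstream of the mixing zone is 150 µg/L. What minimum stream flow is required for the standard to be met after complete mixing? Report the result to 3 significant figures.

Set C_mix = 150: (Q·3.400 + 2520·684.0) / (Q + 2520) = 150
→ Q = 2520·(684.0 − 150)/(150 − 3.400) = 9179 L/s.

9180 L/s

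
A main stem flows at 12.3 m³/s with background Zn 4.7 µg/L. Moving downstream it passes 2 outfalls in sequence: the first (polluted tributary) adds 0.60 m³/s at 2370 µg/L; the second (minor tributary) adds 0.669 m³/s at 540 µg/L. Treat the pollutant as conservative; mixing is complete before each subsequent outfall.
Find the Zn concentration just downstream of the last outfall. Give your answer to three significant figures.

After outfall 1: Q = 12.30 + 0.6000 = 12.90 m³/s; C = (12.30·4.700 + 0.6000·2370)/12.90 = 114.7 µg/L.
After outfall 2: Q = 12.90 + 0.6690 = 13.57 m³/s; C = (12.90·114.7 + 0.6690·540.0)/13.57 = 135.7 µg/L.

136 µg/L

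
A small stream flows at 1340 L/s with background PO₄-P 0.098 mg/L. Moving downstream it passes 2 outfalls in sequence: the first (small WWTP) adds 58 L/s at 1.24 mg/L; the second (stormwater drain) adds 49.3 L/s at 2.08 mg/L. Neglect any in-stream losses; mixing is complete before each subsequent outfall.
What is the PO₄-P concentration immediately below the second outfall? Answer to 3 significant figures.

After outfall 1: Q = 1340 + 58.00 = 1398 L/s; C = (1340·0.09800 + 58.00·1.240)/1398 = 0.1454 mg/L.
After outfall 2: Q = 1398 + 49.30 = 1447 L/s; C = (1398·0.1454 + 49.30·2.080)/1447 = 0.2113 mg/L.

0.211 mg/L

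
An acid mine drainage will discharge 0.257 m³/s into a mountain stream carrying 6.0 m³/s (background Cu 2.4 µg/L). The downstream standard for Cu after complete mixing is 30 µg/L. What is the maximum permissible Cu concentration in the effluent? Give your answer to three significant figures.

674 µg/L

At the limit, (Qr·Cr + Qe·Cₑ)/(Qr + Qe) = 30:
Cₑ = (6.257·30 − 6.000·2.400) / 0.2570 = 674.4 µg/L.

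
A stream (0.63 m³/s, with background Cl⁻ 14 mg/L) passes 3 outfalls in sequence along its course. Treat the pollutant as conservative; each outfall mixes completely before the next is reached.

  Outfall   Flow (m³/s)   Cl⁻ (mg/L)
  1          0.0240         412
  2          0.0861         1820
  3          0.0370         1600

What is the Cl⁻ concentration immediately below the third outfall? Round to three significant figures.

After outfall 1: Q = 0.6300 + 0.02400 = 0.6540 m³/s; C = (0.6300·14.00 + 0.02400·412.0)/0.6540 = 28.61 mg/L.
After outfall 2: Q = 0.6540 + 0.08610 = 0.7401 m³/s; C = (0.6540·28.61 + 0.08610·1820)/0.7401 = 237.0 mg/L.
After outfall 3: Q = 0.7401 + 0.03700 = 0.7771 m³/s; C = (0.7401·237.0 + 0.03700·1600)/0.7771 = 301.9 mg/L.

302 mg/L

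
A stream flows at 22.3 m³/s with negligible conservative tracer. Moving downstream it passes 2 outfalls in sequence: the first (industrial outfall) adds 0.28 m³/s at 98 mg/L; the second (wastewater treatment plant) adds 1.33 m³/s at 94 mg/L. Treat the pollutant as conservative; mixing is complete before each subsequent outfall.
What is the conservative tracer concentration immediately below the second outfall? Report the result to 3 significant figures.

6.38 mg/L

After outfall 1: Q = 22.30 + 0.2800 = 22.58 m³/s; C = (22.30·0 + 0.2800·98.00)/22.58 = 1.215 mg/L.
After outfall 2: Q = 22.58 + 1.330 = 23.91 m³/s; C = (22.58·1.215 + 1.330·94.00)/23.91 = 6.376 mg/L.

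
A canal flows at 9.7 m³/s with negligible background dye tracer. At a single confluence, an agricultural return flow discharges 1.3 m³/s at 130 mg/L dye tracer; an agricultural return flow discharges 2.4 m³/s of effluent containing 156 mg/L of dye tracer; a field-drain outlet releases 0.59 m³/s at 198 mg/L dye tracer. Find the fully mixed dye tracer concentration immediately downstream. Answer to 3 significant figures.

Mixed concentration C = ΣQC/ΣQ = (9.700·0 + 1.300·130.0 + 2.400·156.0 + 0.5900·198.0) / 13.99 = 660.2/13.99 = 47.19 mg/L.

47.2 mg/L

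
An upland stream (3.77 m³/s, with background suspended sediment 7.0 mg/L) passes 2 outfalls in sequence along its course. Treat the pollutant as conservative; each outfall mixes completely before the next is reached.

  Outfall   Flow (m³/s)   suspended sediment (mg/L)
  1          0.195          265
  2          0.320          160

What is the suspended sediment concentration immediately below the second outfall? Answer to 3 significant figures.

30.2 mg/L

Outfall 1: combined Q = 3.965 m³/s; C = (3.770·7.000 + 0.1950·265.0)/3.965 = 19.69 mg/L.
Outfall 2: combined Q = 4.285 m³/s; C = (3.965·19.69 + 0.3200·160.0)/4.285 = 30.17 mg/L.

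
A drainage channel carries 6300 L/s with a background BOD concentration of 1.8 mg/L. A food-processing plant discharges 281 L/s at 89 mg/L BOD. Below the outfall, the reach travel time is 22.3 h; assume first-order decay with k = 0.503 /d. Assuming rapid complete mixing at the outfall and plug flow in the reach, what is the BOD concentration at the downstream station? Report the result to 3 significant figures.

3.46 mg/L

Flow-weighted average: C = (6300·1.800 + 281.0·89.00) / 6581 = 36350/6581 = 5.523 mg/L.
First-order decay: C = 5.523·exp(−k·t) = 5.523·0.6266 = 3.461 mg/L.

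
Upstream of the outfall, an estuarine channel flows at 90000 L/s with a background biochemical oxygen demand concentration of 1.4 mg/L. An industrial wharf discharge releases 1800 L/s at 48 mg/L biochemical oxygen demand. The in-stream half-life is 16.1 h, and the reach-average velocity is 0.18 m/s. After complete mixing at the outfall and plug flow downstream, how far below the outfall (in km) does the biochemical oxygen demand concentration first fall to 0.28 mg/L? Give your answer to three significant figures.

After mixing, C = (90000·1.400 + 1800·48.00) / 91800 = 212400/91800 = 2.314 mg/L.
Half-life 16.1 h → k = ln 2 / 16.1 = 0.04305 h⁻¹ = 1.033 d⁻¹.
Set 2.314·exp(−k·t) = 0.28 → t = ln(2.314/0.28)/k = 176600 s = 49.05 h.
Distance = v·t = 0.18·176600 = 31790 m = 31.79 km.

31.8 km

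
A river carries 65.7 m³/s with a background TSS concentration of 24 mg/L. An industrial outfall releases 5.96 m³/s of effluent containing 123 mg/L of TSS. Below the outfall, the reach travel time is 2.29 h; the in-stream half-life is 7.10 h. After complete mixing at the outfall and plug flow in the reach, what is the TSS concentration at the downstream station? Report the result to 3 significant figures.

Mass balance: C = (65.70·24.00 + 5.960·123.0) / 71.66 = 2310/71.66 = 32.23 mg/L.
Half-life 7.10 h → k = ln 2 / 7.10 = 0.09763 h⁻¹ = 2.343 d⁻¹.
First-order decay: C = 32.23·exp(−k·t) = 32.23·0.7997 = 25.78 mg/L.

25.8 mg/L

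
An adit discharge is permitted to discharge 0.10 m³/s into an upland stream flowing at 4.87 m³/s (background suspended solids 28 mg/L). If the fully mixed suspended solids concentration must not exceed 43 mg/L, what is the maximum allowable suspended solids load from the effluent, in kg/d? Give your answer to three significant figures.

Mass balance at the limit: 4.870·28.00 + 0.1000·Cₑ = 4.970·43 → Cₑ = 773.5 mg/L.
Load = 0.1000 m³/s × 773.5 g/m³ × 86 400 s/d = 6683 kg/d.

6680 kg/d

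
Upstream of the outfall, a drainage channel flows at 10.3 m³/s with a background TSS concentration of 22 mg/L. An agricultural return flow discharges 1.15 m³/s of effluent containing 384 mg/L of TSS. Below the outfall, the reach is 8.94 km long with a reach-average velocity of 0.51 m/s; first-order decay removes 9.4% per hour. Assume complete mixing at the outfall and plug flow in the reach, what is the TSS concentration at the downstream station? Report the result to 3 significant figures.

36.1 mg/L

Mass balance: C = (10.30·22.00 + 1.150·384.0) / 11.45 = 668.2/11.45 = 58.36 mg/L.
Travel time t = 8.94·1000 / 0.51 = 17530 s = 4.869 h.
9.4%/h lost → k = −ln(1 − 0.094) = 0.09872 h⁻¹.
After decay, C = 58.36 × e^(−kt) = 58.36 × 0.6184 = 36.09 mg/L.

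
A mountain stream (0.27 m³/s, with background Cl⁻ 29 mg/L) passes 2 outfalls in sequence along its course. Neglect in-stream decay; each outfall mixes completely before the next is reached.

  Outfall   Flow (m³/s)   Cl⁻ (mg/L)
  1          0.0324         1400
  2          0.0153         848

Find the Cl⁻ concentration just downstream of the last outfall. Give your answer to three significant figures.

208 mg/L

Below outfall 1: Q → 0.3024 m³/s, C = (0.2700·29.00 + 0.03240·1400)/0.3024 = 175.9 mg/L.
Below outfall 2: Q → 0.3177 m³/s, C = (0.3024·175.9 + 0.01530·848.0)/0.3177 = 208.3 mg/L.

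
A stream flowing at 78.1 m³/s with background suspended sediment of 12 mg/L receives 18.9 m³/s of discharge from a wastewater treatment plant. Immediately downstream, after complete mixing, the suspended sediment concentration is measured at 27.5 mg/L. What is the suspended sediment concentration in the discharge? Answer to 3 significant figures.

91.6 mg/L

Mass balance: 78.10·12.00 + 18.90·Cₑ = 97.00·27.50
→ Cₑ = (97.00·27.50 − 78.10·12.00) / 18.90 = 91.55 mg/L.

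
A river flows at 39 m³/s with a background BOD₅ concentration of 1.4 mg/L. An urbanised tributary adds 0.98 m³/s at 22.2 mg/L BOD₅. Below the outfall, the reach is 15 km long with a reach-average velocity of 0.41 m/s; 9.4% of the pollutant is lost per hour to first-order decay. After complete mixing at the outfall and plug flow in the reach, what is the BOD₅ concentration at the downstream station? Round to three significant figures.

0.700 mg/L

Conservation of mass: C = (39.00·1.400 + 0.9800·22.20) / 39.98 = 76.36/39.98 = 1.910 mg/L.
Travel time t = 15·1000 / 0.41 = 36590 s = 10.16 h.
9.4%/h lost → k = −ln(1 − 0.094) = 0.09872 h⁻¹.
Decay over the reach: 1.910·exp(−kt) = 1.910·0.3667 = 0.7003 mg/L.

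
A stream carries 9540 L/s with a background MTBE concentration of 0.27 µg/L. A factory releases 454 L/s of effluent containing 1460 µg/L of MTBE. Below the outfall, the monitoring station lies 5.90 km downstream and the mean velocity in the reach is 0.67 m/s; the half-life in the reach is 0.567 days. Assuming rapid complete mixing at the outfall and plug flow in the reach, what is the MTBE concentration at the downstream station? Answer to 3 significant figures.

58.8 µg/L

Conservation of mass: C = (9540·0.2700 + 454.0·1460) / 9994 = 665400/9994 = 66.58 µg/L.
Travel time t = 5.90·1000 / 0.67 = 8806 s = 2.446 h.
Half-life 0.567 d → k = ln 2 / 0.567 = 1.222 d⁻¹.
Decay over the reach: 66.58·exp(−kt) = 66.58·0.8829 = 58.78 µg/L.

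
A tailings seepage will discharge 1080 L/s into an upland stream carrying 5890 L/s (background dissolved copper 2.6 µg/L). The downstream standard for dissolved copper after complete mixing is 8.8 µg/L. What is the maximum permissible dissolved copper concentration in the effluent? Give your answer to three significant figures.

42.6 µg/L

At the limit, (Qr·Cr + Qe·Cₑ)/(Qr + Qe) = 8.8:
Cₑ = (6970·8.8 − 5890·2.600) / 1080 = 42.61 µg/L.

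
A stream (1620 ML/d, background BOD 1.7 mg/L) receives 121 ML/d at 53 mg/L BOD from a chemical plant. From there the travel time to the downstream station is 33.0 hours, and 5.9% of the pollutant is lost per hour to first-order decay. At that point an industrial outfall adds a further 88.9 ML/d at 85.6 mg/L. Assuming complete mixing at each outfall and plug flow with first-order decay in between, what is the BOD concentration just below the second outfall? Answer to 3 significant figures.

4.83 mg/L

Conservation of mass: C = (1620·1.700 + 121.0·53.00) / 1741 = 9167/1741 = 5.265 mg/L; combined flow 1741 ML/d.
5.9%/h lost → k = −ln(1 − 0.059) = 0.06081 h⁻¹.
Applying C = C₀e^(−kt): 5.265 × 0.1344 = 0.7078 mg/L.
At the second outfall, C = (1741·0.7078 + 88.90·85.60) / (1741 + 88.90) = 4.832 mg/L.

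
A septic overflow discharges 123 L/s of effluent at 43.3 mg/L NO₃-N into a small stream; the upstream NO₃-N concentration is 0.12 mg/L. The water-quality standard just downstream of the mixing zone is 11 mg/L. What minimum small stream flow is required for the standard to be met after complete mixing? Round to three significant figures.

365 L/s

Set C_mix = 11: (Q·0.1200 + 123.0·43.30) / (Q + 123.0) = 11
→ Q = 123.0·(43.30 − 11)/(11 − 0.1200) = 365.2 L/s.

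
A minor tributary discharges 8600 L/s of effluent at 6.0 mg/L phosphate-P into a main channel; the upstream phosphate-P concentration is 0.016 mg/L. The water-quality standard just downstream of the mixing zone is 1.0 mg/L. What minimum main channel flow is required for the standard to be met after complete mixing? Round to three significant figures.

43700 L/s

Set C_mix = 1.0: (Q·0.01600 + 8600·6.000) / (Q + 8600) = 1.0
→ Q = 8600·(6.000 − 1.0)/(1.0 − 0.01600) = 43700 L/s.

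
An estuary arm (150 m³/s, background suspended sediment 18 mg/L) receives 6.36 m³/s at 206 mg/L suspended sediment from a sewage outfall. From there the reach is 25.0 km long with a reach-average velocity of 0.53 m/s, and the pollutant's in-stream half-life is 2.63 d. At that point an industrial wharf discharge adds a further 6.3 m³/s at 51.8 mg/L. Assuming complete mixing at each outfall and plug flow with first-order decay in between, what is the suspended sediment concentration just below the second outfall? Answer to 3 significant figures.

Flow-weighted average: C = (150.0·18.00 + 6.360·206.0) / 156.4 = 4010/156.4 = 25.65 mg/L; combined flow 156.4 m³/s.
Travel time t = 25.0·1000 / 0.53 = 47170 s = 13.10 h.
Half-life 2.63 d → k = ln 2 / 2.63 = 0.2636 d⁻¹.
Applying C = C₀e^(−kt): 25.65 × 0.8660 = 22.21 mg/L.
Second outfall: C = (156.4·22.21 + 6.300·51.80)/162.7 = 23.36 mg/L.

23.4 mg/L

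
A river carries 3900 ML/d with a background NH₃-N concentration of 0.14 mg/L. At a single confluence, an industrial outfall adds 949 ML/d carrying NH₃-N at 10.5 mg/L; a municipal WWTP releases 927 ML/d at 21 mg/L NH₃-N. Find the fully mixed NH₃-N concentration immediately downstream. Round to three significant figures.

5.19 mg/L

Mixed concentration C = ΣQC/ΣQ = (3900·0.1400 + 949.0·10.50 + 927.0·21.00) / 5776 = 29980/5776 = 5.190 mg/L.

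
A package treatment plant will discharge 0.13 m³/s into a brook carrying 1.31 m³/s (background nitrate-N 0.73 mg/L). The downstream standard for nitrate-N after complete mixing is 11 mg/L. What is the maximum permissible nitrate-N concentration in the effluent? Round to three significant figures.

At the limit, (Qr·Cr + Qe·Cₑ)/(Qr + Qe) = 11:
Cₑ = (1.440·11 − 1.310·0.7300) / 0.1300 = 114.5 mg/L.

114 mg/L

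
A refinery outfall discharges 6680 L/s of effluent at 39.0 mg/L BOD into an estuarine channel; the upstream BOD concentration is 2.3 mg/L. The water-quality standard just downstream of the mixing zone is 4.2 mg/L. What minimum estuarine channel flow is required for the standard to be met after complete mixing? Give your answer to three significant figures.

122000 L/s

Set C_mix = 4.2: (Q·2.300 + 6680·39.00) / (Q + 6680) = 4.2
→ Q = 6680·(39.00 − 4.2)/(4.2 − 2.300) = 122300 L/s.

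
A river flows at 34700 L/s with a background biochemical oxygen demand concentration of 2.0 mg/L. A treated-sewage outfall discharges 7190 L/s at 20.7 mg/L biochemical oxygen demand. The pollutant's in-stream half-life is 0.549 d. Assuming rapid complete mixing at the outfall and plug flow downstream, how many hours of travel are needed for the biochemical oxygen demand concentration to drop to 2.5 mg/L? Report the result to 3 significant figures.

14.0 h

Mass balance: C = (34700·2.000 + 7190·20.70) / 41890 = 218200/41890 = 5.210 mg/L.
Half-life 0.549 d → k = ln 2 / 0.549 = 1.263 d⁻¹.
5.210·exp(−k·t) = 2.5 → t = ln(5.210/2.5)/k = 50240 s = 13.96 h.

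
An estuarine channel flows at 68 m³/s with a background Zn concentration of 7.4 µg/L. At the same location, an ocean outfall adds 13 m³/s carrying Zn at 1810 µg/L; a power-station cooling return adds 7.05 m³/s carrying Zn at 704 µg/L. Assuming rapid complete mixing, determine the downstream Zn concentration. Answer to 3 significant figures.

329 µg/L

Mixed concentration C = ΣQC/ΣQ = (68.00·7.400 + 13.00·1810 + 7.050·704.0) / 88.05 = 29000/88.05 = 329.3 µg/L.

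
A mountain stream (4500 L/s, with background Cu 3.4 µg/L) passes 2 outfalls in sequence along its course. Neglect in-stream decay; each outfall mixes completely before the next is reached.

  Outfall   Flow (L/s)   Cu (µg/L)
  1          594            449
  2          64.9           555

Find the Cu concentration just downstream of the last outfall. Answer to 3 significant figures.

After outfall 1: Q = 4500 + 594.0 = 5094 L/s; C = (4500·3.400 + 594.0·449.0)/5094 = 55.36 µg/L.
After outfall 2: Q = 5094 + 64.90 = 5159 L/s; C = (5094·55.36 + 64.90·555.0)/5159 = 61.65 µg/L.

61.6 µg/L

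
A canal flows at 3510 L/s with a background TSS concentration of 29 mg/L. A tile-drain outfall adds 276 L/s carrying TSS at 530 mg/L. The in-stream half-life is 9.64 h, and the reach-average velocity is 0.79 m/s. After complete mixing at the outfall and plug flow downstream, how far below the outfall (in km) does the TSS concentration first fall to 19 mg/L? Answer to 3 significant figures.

Mixed concentration C = ΣQC/ΣQ = (3510·29.00 + 276.0·530.0) / 3786 = 248100/3786 = 65.52 mg/L.
Half-life 9.64 h → k = ln 2 / 9.64 = 0.07190 h⁻¹ = 1.726 d⁻¹.
Set 65.52·exp(−k·t) = 19 → t = ln(65.52/19)/k = 61980 s = 17.22 h.
Distance = v·t = 0.79·61980 = 48970 m = 48.97 km.

49.0 km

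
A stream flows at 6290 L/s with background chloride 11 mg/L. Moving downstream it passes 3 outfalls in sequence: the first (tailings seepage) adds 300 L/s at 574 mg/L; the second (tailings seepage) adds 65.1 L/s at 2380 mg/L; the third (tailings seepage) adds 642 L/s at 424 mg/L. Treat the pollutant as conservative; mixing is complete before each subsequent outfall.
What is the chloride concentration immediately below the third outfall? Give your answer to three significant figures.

Outfall 1: combined Q = 6590 L/s; C = (6290·11.00 + 300.0·574.0)/6590 = 36.63 mg/L.
Outfall 2: combined Q = 6655 L/s; C = (6590·36.63 + 65.10·2380)/6655 = 59.55 mg/L.
Outfall 3: combined Q = 7297 L/s; C = (6655·59.55 + 642.0·424.0)/7297 = 91.62 mg/L.

91.6 mg/L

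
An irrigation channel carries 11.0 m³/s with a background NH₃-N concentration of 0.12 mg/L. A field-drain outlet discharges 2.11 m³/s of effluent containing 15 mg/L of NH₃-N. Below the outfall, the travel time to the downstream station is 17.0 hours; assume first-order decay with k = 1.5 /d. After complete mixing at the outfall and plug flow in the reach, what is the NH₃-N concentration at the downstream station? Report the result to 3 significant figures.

Flow-weighted average: C = (11.00·0.1200 + 2.110·15.00) / 13.11 = 32.97/13.11 = 2.515 mg/L.
After decay, C = 2.515 × e^(−kt) = 2.515 × 0.3456 = 0.8691 mg/L.

0.869 mg/L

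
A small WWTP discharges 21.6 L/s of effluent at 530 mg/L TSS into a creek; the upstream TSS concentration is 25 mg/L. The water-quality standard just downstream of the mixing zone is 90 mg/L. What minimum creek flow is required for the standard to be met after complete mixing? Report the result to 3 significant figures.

Set C_mix = 90: (Q·25.00 + 21.60·530.0) / (Q + 21.60) = 90
→ Q = 21.60·(530.0 − 90)/(90 − 25.00) = 146.2 L/s.

146 L/s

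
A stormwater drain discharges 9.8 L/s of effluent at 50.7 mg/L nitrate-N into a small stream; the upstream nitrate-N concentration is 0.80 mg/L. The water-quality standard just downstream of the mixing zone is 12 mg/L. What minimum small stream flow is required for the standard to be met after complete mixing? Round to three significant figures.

33.9 L/s

Set C_mix = 12: (Q·0.8000 + 9.800·50.70) / (Q + 9.800) = 12
→ Q = 9.800·(50.70 − 12)/(12 − 0.8000) = 33.86 L/s.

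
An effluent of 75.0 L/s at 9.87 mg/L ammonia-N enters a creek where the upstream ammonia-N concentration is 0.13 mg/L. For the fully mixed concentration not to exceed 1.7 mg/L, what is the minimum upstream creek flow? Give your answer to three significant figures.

390 L/s

Set C_mix = 1.7: (Q·0.1300 + 75.00·9.870) / (Q + 75.00) = 1.7
→ Q = 75.00·(9.870 − 1.7)/(1.7 − 0.1300) = 390.3 L/s.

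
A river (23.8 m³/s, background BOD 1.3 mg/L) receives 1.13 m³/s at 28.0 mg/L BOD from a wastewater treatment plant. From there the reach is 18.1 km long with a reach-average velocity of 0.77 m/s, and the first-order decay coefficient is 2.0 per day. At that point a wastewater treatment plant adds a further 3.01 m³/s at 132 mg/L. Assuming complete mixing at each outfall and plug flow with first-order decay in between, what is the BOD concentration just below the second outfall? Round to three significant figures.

After mixing, C = (23.80·1.300 + 1.130·28.00) / 24.93 = 62.58/24.93 = 2.510 mg/L; combined flow 24.93 m³/s.
Travel time t = 18.1·1000 / 0.77 = 23510 s = 6.530 h.
Applying C = C₀e^(−kt): 2.510 × 0.5803 = 1.457 mg/L.
At the second outfall, C = (24.93·1.457 + 3.010·132.0) / (24.93 + 3.010) = 15.52 mg/L.

15.5 mg/L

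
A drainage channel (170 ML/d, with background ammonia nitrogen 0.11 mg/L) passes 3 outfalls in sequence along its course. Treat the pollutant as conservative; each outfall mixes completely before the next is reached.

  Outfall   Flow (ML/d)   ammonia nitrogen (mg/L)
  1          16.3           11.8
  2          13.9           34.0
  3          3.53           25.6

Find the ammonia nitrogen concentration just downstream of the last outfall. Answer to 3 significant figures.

Outfall 1: combined Q = 186.3 ML/d; C = (170.0·0.1100 + 16.30·11.80)/186.3 = 1.133 mg/L.
Outfall 2: combined Q = 200.2 ML/d; C = (186.3·1.133 + 13.90·34.00)/200.2 = 3.415 mg/L.
Outfall 3: combined Q = 203.7 ML/d; C = (200.2·3.415 + 3.530·25.60)/203.7 = 3.799 mg/L.

3.80 mg/L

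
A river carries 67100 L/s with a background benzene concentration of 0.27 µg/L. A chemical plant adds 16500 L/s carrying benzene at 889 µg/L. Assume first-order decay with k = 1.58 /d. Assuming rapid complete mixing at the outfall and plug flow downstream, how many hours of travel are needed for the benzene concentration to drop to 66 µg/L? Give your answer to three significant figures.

14.9 h

Conservation of mass: C = (67100·0.2700 + 16500·889.0) / 83600 = 14690000/83600 = 175.7 µg/L.
175.7·exp(−k·t) = 66 → t = ln(175.7/66)/k = 53530 s = 14.87 h.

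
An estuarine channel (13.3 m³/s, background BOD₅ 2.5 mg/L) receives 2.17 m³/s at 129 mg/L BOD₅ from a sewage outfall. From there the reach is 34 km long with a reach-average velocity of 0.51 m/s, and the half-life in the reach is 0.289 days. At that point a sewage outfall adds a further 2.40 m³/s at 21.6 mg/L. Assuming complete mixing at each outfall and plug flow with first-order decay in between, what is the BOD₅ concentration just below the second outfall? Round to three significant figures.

5.65 mg/L

Conservation of mass: C = (13.30·2.500 + 2.170·129.0) / 15.47 = 313.2/15.47 = 20.24 mg/L; combined flow 15.47 m³/s.
Travel time t = 34·1000 / 0.51 = 66670 s = 18.52 h.
Half-life 0.289 d → k = ln 2 / 0.289 = 2.398 d⁻¹.
Applying C = C₀e^(−kt): 20.24 × 0.1571 = 3.181 mg/L.
Second outfall: C = (15.47·3.181 + 2.400·21.60)/17.87 = 5.655 mg/L.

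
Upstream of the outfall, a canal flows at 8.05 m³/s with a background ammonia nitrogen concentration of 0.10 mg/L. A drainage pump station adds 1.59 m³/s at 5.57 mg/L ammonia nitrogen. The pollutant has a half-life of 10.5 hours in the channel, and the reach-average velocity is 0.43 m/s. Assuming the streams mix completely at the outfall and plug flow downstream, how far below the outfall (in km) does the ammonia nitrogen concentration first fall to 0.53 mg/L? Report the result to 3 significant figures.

14.9 km

Conservation of mass: C = (8.050·0.1000 + 1.590·5.570) / 9.640 = 9.661/9.640 = 1.002 mg/L.
Half-life 10.5 h → k = ln 2 / 10.5 = 0.06601 h⁻¹ = 1.584 d⁻¹.
Set 1.002·exp(−k·t) = 0.53 → t = ln(1.002/0.53)/k = 34740 s = 9.651 h.
Distance = v·t = 0.43·34740 = 14940 m = 14.94 km.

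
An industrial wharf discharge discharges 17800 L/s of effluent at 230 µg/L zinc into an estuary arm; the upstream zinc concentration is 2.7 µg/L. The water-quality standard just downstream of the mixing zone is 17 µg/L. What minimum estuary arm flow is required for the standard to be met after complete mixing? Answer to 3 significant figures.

Set C_mix = 17: (Q·2.700 + 17800·230.0) / (Q + 17800) = 17
→ Q = 17800·(230.0 − 17)/(17 − 2.700) = 265100 L/s.

265000 L/s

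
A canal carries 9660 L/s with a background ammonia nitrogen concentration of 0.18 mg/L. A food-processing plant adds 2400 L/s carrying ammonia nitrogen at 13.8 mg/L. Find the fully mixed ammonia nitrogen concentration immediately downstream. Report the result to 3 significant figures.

2.89 mg/L

After mixing, C = (9660·0.1800 + 2400·13.80) / 12060 = 34860/12060 = 2.890 mg/L.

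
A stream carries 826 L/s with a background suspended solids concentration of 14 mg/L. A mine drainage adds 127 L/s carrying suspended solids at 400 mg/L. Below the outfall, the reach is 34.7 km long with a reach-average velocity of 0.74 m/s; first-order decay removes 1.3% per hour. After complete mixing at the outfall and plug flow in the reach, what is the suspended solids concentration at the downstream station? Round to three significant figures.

After mixing, C = (826.0·14.00 + 127.0·400.0) / 953.0 = 62360/953.0 = 65.44 mg/L.
Travel time t = 34.7·1000 / 0.74 = 46890 s = 13.03 h.
1.3%/h lost → k = −ln(1 − 0.013) = 0.01309 h⁻¹.
Applying C = C₀e^(−kt): 65.44 × 0.8433 = 55.18 mg/L.

55.2 mg/L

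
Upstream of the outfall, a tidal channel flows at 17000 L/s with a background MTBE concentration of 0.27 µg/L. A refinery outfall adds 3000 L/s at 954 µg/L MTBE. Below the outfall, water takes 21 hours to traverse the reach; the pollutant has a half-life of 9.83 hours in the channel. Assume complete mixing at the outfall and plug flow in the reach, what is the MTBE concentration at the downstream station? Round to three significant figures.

32.6 µg/L

Mixed concentration C = ΣQC/ΣQ = (17000·0.2700 + 3000·954.0) / 20000 = 2867000/20000 = 143.3 µg/L.
Half-life 9.83 h → k = ln 2 / 9.83 = 0.07051 h⁻¹ = 1.692 d⁻¹.
After decay, C = 143.3 × e^(−kt) = 143.3 × 0.2275 = 32.60 µg/L.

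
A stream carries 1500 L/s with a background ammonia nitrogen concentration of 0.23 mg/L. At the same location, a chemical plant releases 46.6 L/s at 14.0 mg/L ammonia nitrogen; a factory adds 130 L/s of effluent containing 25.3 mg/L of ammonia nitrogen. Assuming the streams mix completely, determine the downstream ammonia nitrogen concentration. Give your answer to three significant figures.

2.56 mg/L

Mass balance: C = (1500·0.2300 + 46.60·14.00 + 130.0·25.30) / 1677 = 4286/1677 = 2.557 mg/L.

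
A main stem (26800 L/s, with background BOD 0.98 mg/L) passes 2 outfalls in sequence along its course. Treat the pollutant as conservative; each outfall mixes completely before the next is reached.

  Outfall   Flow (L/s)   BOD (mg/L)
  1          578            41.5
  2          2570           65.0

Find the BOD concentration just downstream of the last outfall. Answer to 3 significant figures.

Outfall 1: combined Q = 27380 L/s; C = (26800·0.9800 + 578.0·41.50)/27380 = 1.835 mg/L.
Outfall 2: combined Q = 29950 L/s; C = (27380·1.835 + 2570·65.00)/29950 = 7.256 mg/L.

7.26 mg/L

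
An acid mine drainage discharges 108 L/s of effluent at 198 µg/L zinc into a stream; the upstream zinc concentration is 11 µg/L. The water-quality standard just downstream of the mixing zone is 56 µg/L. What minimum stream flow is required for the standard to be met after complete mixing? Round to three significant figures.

341 L/s

Set C_mix = 56: (Q·11.00 + 108.0·198.0) / (Q + 108.0) = 56
→ Q = 108.0·(198.0 − 56)/(56 − 11.00) = 340.8 L/s.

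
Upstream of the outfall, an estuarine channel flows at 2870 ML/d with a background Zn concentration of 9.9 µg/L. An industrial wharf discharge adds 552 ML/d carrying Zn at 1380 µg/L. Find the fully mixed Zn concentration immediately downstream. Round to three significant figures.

231 µg/L

Mixed concentration C = ΣQC/ΣQ = (2870·9.900 + 552.0·1380) / 3422 = 790200/3422 = 230.9 µg/L.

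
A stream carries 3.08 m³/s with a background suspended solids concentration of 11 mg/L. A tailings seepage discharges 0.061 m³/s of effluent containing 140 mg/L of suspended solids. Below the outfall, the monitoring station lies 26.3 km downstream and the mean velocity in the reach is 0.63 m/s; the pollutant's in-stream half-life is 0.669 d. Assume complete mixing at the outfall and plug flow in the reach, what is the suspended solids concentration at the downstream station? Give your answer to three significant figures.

Mixed concentration C = ΣQC/ΣQ = (3.080·11.00 + 0.06100·140.0) / 3.141 = 42.42/3.141 = 13.51 mg/L.
Travel time t = 26.3·1000 / 0.63 = 41750 s = 11.60 h.
Half-life 0.669 d → k = ln 2 / 0.669 = 1.036 d⁻¹.
First-order decay: C = 13.51·exp(−k·t) = 13.51·0.6062 = 8.186 mg/L.

8.19 mg/L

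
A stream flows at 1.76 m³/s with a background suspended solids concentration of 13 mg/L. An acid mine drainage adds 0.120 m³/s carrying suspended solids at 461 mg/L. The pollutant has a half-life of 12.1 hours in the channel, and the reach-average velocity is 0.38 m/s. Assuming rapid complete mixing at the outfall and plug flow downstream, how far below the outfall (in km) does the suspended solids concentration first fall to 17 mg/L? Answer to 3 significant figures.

Conservation of mass: C = (1.760·13.00 + 0.1200·461.0) / 1.880 = 78.20/1.880 = 41.60 mg/L.
Half-life 12.1 h → k = ln 2 / 12.1 = 0.05728 h⁻¹ = 1.375 d⁻¹.
Set 41.60·exp(−k·t) = 17 → t = ln(41.60/17)/k = 56230 s = 15.62 h.
Distance = v·t = 0.38·56230 = 21370 m = 21.37 km.

21.4 km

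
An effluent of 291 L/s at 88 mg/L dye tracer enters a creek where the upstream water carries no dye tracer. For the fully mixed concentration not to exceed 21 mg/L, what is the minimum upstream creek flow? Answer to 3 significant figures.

928 L/s

Set C_mix = 21: (Q·0 + 291.0·88.00) / (Q + 291.0) = 21
→ Q = 291.0·(88.00 − 21)/(21 − 0) = 928.4 L/s.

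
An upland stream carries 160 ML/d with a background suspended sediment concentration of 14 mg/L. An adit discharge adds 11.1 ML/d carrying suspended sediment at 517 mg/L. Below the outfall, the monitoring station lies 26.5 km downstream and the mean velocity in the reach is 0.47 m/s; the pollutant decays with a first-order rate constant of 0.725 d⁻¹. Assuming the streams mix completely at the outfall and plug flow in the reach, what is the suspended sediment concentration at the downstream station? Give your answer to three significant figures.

29.1 mg/L

Conservation of mass: C = (160.0·14.00 + 11.10·517.0) / 171.1 = 7979/171.1 = 46.63 mg/L.
Travel time t = 26.5·1000 / 0.47 = 56380 s = 15.66 h.
Decay over the reach: 46.63·exp(−kt) = 46.63·0.6231 = 29.05 mg/L.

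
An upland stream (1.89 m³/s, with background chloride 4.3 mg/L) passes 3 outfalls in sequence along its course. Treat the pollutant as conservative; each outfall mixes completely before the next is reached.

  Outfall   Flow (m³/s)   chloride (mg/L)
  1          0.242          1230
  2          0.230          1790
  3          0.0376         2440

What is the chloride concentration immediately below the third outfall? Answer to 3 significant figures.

After outfall 1: Q = 1.890 + 0.2420 = 2.132 m³/s; C = (1.890·4.300 + 0.2420·1230)/2.132 = 143.4 mg/L.
After outfall 2: Q = 2.132 + 0.2300 = 2.362 m³/s; C = (2.132·143.4 + 0.2300·1790)/2.362 = 303.8 mg/L.
After outfall 3: Q = 2.362 + 0.03760 = 2.400 m³/s; C = (2.362·303.8 + 0.03760·2440)/2.400 = 337.2 mg/L.

337 mg/L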